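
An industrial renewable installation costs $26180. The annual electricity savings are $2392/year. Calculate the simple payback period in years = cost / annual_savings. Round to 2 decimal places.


Simple payback period = initial cost / annual savings
Payback = 26180 / 2392
Payback = 10.94 years

10.94


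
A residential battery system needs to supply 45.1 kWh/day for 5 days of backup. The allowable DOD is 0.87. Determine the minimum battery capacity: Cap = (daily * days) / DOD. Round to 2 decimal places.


Total energy needed = daily * days = 45.1 * 5 = 225.5 kWh
Account for depth of discharge:
  Cap = total_energy / DOD = 225.5 / 0.87
  Cap = 259.20 kWh

259.20


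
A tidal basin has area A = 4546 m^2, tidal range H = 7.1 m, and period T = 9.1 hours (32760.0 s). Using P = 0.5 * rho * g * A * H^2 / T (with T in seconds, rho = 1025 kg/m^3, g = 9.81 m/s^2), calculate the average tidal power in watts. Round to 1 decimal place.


Convert period to seconds: T = 9.1 * 3600 = 32760.0 s
H^2 = 7.1^2 = 50.41
P = 0.5 * rho * g * A * H^2 / T
P = 0.5 * 1025 * 9.81 * 4546 * 50.41 / 32760.0
P = 35169.4 W

35169.4


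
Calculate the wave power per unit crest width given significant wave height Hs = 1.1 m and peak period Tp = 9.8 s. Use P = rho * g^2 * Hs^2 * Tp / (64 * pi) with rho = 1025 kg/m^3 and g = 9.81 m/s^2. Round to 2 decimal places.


Apply wave power formula:
  g^2 = 9.81^2 = 96.2361
  Hs^2 = 1.1^2 = 1.21
  Numerator = rho * g^2 * Hs^2 * Tp = 1025 * 96.2361 * 1.21 * 9.8 = 1169696.87
  Denominator = 64 * pi = 201.0619
  P = 1169696.87 / 201.0619 = 5817.59 W/m

5817.59


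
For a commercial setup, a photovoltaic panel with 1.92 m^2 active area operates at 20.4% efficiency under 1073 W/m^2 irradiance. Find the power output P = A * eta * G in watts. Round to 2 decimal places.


Use the solar power formula P = A * eta * G.
Given: A = 1.92 m^2, eta = 0.204, G = 1073 W/m^2
P = 1.92 * 0.204 * 1073
P = 420.27 W

420.27


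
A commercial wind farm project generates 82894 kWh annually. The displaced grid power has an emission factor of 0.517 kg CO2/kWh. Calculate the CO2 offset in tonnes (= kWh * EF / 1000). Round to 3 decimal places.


CO2 offset in kg = generation * emission_factor
CO2 offset = 82894 * 0.517 = 42856.2 kg
Convert to tonnes:
  CO2 offset = 42856.2 / 1000 = 42.856 tonnes

42.856


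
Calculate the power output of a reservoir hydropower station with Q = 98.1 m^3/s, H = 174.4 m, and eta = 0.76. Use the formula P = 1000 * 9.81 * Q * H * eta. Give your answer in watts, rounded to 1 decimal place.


Apply the hydropower formula P = rho * g * Q * H * eta
rho * g = 1000 * 9.81 = 9810.0
P = 9810.0 * 98.1 * 174.4 * 0.76
P = 127555176.4 W

127555176.4


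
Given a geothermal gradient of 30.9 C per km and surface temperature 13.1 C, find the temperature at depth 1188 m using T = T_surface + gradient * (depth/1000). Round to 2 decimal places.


Convert depth to km: 1188 / 1000 = 1.188 km
Temperature increase = gradient * depth_km = 30.9 * 1.188 = 36.71 C
Temperature at depth = T_surface + delta_T = 13.1 + 36.71
T = 49.81 C

49.81


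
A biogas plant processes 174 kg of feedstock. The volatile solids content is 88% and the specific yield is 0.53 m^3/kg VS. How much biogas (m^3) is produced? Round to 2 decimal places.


Compute volatile solids:
  VS = mass * VS_fraction = 174 * 0.88 = 153.12 kg
Calculate biogas volume:
  Biogas = VS * specific_yield = 153.12 * 0.53
  Biogas = 81.15 m^3

81.15


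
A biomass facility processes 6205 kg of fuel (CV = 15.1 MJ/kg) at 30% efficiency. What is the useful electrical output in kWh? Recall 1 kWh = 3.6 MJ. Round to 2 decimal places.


Total energy = mass * CV = 6205 * 15.1 = 93695.5 MJ
Useful energy = total * eta = 93695.5 * 0.3 = 28108.65 MJ
Convert to kWh: 28108.65 / 3.6
Useful energy = 7807.96 kWh

7807.96


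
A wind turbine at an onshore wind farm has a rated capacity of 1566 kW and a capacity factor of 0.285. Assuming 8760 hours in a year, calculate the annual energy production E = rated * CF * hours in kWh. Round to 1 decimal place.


Annual energy = rated_kW * capacity_factor * hours_per_year
Given: P_rated = 1566 kW, CF = 0.285, hours = 8760
E = 1566 * 0.285 * 8760
E = 3909675.6 kWh

3909675.6


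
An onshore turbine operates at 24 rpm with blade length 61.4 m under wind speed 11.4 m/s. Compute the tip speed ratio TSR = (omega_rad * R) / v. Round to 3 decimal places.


Convert rotational speed to rad/s:
  omega = 24 * 2 * pi / 60 = 2.5133 rad/s
Compute tip speed:
  v_tip = omega * R = 2.5133 * 61.4 = 154.315 m/s
Tip speed ratio:
  TSR = v_tip / v_wind = 154.315 / 11.4 = 13.536

13.536


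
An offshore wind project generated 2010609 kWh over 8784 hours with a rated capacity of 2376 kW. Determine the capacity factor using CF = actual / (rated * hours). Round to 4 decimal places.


Capacity factor = actual output / maximum possible output
Maximum possible = rated * hours = 2376 * 8784 = 20870784 kWh
CF = 2010609 / 20870784
CF = 0.0963

0.0963


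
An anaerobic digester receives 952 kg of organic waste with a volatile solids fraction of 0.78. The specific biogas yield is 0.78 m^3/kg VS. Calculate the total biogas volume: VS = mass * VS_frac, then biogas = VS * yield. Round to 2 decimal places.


Compute volatile solids:
  VS = mass * VS_fraction = 952 * 0.78 = 742.56 kg
Calculate biogas volume:
  Biogas = VS * specific_yield = 742.56 * 0.78
  Biogas = 579.20 m^3

579.20


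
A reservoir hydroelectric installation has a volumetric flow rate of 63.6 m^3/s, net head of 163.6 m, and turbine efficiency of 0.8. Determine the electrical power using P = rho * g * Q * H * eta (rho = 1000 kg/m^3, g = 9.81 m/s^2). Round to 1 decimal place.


Apply the hydropower formula P = rho * g * Q * H * eta
rho * g = 1000 * 9.81 = 9810.0
P = 9810.0 * 63.6 * 163.6 * 0.8
P = 81658126.1 W

81658126.1


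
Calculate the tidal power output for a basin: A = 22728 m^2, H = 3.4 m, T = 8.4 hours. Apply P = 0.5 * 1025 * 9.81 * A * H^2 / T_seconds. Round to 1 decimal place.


Convert period to seconds: T = 8.4 * 3600 = 30240.0 s
H^2 = 3.4^2 = 11.56
P = 0.5 * rho * g * A * H^2 / T
P = 0.5 * 1025 * 9.81 * 22728 * 11.56 / 30240.0
P = 43681.8 W

43681.8


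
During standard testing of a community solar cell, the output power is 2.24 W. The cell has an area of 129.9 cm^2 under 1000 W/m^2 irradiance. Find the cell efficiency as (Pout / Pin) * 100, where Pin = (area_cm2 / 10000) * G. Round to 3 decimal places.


First compute the input power:
  Pin = area_cm2 / 10000 * G = 129.9 / 10000 * 1000 = 12.99 W
Then compute efficiency:
  Efficiency = (Pout / Pin) * 100 = (2.24 / 12.99) * 100
  Efficiency = 17.244%

17.244


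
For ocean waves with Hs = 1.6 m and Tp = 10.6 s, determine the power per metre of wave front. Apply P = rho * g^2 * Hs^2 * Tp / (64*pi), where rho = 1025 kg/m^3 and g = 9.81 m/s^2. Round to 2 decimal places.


Apply wave power formula:
  g^2 = 9.81^2 = 96.2361
  Hs^2 = 1.6^2 = 2.56
  Numerator = rho * g^2 * Hs^2 * Tp = 1025 * 96.2361 * 2.56 * 10.6 = 2676749.38
  Denominator = 64 * pi = 201.0619
  P = 2676749.38 / 201.0619 = 13313.06 W/m

13313.06


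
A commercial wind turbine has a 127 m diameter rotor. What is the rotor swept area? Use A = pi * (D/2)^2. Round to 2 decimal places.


Compute the rotor radius:
  r = D / 2 = 127 / 2 = 63.5 m
Calculate swept area:
  A = pi * r^2 = pi * 63.5^2
  A = 12667.69 m^2

12667.69


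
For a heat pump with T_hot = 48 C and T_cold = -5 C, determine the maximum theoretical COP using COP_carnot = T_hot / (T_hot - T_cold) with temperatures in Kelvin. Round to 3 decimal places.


Convert to Kelvin:
  T_hot = 48 + 273.15 = 321.15 K
  T_cold = -5 + 273.15 = 268.15 K
Apply Carnot COP formula:
  COP = T_hot_K / (T_hot_K - T_cold_K) = 321.15 / 53.0
  COP = 6.059

6.059


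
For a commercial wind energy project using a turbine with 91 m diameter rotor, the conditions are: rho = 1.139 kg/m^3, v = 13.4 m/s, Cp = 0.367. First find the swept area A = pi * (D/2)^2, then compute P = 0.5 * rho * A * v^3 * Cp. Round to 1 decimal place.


Step 1 -- Compute swept area:
  A = pi * (D/2)^2 = pi * (91/2)^2 = 6503.88 m^2
Step 2 -- Apply wind power equation:
  P = 0.5 * rho * A * v^3 * Cp
  v^3 = 13.4^3 = 2406.104
  P = 0.5 * 1.139 * 6503.88 * 2406.104 * 0.367
  P = 3270746.3 W

3270746.3


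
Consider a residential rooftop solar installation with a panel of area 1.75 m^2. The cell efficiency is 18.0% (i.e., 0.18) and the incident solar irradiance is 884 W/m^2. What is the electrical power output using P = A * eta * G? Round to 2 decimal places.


Use the solar power formula P = A * eta * G.
Given: A = 1.75 m^2, eta = 0.18, G = 884 W/m^2
P = 1.75 * 0.18 * 884
P = 278.46 W

278.46


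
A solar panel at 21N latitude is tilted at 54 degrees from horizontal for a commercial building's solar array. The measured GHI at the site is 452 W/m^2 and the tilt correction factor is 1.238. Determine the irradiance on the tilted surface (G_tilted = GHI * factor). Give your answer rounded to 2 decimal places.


Identify the given values:
  GHI = 452 W/m^2, tilt correction factor = 1.238
Apply the formula G_tilted = GHI * factor:
  G_tilted = 452 * 1.238
  G_tilted = 559.58 W/m^2

559.58


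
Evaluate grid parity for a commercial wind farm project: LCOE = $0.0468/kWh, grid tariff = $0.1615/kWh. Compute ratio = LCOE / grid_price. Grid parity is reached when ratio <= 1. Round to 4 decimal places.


Compare LCOE to grid price:
  LCOE = $0.0468/kWh, Grid price = $0.1615/kWh
  Ratio = LCOE / grid_price = 0.0468 / 0.1615 = 0.2898
  Grid parity achieved (ratio <= 1)? yes

0.2898


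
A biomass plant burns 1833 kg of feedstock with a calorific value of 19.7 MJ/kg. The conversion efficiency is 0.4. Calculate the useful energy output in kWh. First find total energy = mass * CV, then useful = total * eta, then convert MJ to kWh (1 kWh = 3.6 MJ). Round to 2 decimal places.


Total energy = mass * CV = 1833 * 19.7 = 36110.1 MJ
Useful energy = total * eta = 36110.1 * 0.4 = 14444.04 MJ
Convert to kWh: 14444.04 / 3.6
Useful energy = 4012.23 kWh

4012.23


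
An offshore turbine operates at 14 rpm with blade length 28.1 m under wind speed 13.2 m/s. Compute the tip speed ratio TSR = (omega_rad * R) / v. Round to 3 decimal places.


Convert rotational speed to rad/s:
  omega = 14 * 2 * pi / 60 = 1.4661 rad/s
Compute tip speed:
  v_tip = omega * R = 1.4661 * 28.1 = 41.197 m/s
Tip speed ratio:
  TSR = v_tip / v_wind = 41.197 / 13.2 = 3.121

3.121


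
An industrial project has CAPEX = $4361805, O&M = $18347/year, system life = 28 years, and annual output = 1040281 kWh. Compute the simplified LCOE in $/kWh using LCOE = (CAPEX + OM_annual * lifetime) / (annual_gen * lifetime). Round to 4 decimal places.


Total cost = CAPEX + OM * lifetime = 4361805 + 18347 * 28 = 4361805 + 513716 = 4875521
Total generation = annual * lifetime = 1040281 * 28 = 29127868 kWh
LCOE = 4875521 / 29127868
LCOE = 0.1674 $/kWh

0.1674


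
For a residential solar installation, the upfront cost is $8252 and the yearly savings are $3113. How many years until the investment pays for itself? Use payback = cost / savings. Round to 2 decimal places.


Simple payback period = initial cost / annual savings
Payback = 8252 / 3113
Payback = 2.65 years

2.65


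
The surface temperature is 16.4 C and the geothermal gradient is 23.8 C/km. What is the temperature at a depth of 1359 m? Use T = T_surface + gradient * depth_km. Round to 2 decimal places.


Convert depth to km: 1359 / 1000 = 1.359 km
Temperature increase = gradient * depth_km = 23.8 * 1.359 = 32.34 C
Temperature at depth = T_surface + delta_T = 16.4 + 32.34
T = 48.74 C

48.74


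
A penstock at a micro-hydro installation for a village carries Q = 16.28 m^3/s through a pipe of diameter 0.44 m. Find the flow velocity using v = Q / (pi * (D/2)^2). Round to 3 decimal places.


Compute pipe cross-sectional area:
  A = pi * (D/2)^2 = pi * (0.44/2)^2 = 0.1521 m^2
Calculate velocity:
  v = Q / A = 16.28 / 0.1521
  v = 107.068 m/s

107.068


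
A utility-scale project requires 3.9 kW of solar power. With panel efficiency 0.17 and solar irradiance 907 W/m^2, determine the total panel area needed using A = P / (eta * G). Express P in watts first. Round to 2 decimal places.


Convert target power to watts: P = 3.9 * 1000 = 3900.0 W
Compute denominator: eta * G = 0.17 * 907 = 154.19
Required area A = P / (eta * G) = 3900.0 / 154.19
A = 25.29 m^2

25.29


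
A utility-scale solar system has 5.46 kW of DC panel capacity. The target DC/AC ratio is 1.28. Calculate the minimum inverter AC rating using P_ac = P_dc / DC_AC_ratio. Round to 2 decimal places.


The inverter AC capacity is determined by the DC/AC ratio.
Given: P_dc = 5.46 kW, DC/AC ratio = 1.28
P_ac = P_dc / ratio = 5.46 / 1.28
P_ac = 4.27 kW

4.27


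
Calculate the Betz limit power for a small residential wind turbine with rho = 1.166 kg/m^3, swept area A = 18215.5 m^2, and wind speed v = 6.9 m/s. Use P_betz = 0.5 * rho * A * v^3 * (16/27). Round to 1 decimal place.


The Betz coefficient Cp_max = 16/27 = 0.5926
v^3 = 6.9^3 = 328.509
P_betz = 0.5 * rho * A * v^3 * Cp_max
P_betz = 0.5 * 1.166 * 18215.5 * 328.509 * 0.5926
P_betz = 2067345.9 W

2067345.9


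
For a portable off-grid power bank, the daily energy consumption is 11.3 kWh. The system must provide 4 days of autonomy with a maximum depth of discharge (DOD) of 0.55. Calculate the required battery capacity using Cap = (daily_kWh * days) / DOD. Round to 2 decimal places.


Total energy needed = daily * days = 11.3 * 4 = 45.2 kWh
Account for depth of discharge:
  Cap = total_energy / DOD = 45.2 / 0.55
  Cap = 82.18 kWh

82.18


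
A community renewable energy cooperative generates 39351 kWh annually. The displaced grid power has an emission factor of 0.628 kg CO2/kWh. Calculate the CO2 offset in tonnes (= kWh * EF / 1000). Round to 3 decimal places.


CO2 offset in kg = generation * emission_factor
CO2 offset = 39351 * 0.628 = 24712.43 kg
Convert to tonnes:
  CO2 offset = 24712.43 / 1000 = 24.712 tonnes

24.712


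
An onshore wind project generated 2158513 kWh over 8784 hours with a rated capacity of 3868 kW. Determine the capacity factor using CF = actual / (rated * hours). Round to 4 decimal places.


Capacity factor = actual output / maximum possible output
Maximum possible = rated * hours = 3868 * 8784 = 33976512 kWh
CF = 2158513 / 33976512
CF = 0.0635

0.0635


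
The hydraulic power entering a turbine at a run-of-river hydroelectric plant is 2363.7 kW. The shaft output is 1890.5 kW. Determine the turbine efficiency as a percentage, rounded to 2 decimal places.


Turbine efficiency = (output power / input power) * 100
eta = (1890.5 / 2363.7) * 100
eta = 79.98%

79.98


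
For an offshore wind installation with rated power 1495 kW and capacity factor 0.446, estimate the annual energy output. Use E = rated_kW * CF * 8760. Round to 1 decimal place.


Annual energy = rated_kW * capacity_factor * hours_per_year
Given: P_rated = 1495 kW, CF = 0.446, hours = 8760
E = 1495 * 0.446 * 8760
E = 5840905.2 kWh

5840905.2


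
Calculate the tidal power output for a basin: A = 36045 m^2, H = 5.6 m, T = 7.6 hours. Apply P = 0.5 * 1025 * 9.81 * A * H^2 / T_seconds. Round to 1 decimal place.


Convert period to seconds: T = 7.6 * 3600 = 27360.0 s
H^2 = 5.6^2 = 31.36
P = 0.5 * rho * g * A * H^2 / T
P = 0.5 * 1025 * 9.81 * 36045 * 31.36 / 27360.0
P = 207715.0 W

207715.0


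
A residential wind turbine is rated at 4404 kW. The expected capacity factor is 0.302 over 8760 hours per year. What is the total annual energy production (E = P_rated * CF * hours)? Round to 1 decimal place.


Annual energy = rated_kW * capacity_factor * hours_per_year
Given: P_rated = 4404 kW, CF = 0.302, hours = 8760
E = 4404 * 0.302 * 8760
E = 11650870.1 kWh

11650870.1


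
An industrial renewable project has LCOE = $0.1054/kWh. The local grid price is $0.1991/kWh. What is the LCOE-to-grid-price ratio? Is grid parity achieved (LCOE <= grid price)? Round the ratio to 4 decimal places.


Compare LCOE to grid price:
  LCOE = $0.1054/kWh, Grid price = $0.1991/kWh
  Ratio = LCOE / grid_price = 0.1054 / 0.1991 = 0.5294
  Grid parity achieved (ratio <= 1)? yes

0.5294


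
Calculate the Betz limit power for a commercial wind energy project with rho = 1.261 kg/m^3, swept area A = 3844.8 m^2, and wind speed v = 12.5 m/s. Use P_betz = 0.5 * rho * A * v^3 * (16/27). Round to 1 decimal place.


The Betz coefficient Cp_max = 16/27 = 0.5926
v^3 = 12.5^3 = 1953.125
P_betz = 0.5 * rho * A * v^3 * Cp_max
P_betz = 0.5 * 1.261 * 3844.8 * 1953.125 * 0.5926
P_betz = 2805725.0 W

2805725.0


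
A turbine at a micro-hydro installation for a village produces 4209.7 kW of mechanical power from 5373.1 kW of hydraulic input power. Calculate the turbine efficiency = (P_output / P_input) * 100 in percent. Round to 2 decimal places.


Turbine efficiency = (output power / input power) * 100
eta = (4209.7 / 5373.1) * 100
eta = 78.35%

78.35


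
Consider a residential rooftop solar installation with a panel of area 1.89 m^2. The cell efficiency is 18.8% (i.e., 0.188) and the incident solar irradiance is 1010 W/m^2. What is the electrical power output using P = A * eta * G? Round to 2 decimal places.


Use the solar power formula P = A * eta * G.
Given: A = 1.89 m^2, eta = 0.188, G = 1010 W/m^2
P = 1.89 * 0.188 * 1010
P = 358.87 W

358.87


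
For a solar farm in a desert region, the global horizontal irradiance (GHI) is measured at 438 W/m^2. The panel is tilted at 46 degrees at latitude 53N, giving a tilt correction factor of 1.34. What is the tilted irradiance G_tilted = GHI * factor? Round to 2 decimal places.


Identify the given values:
  GHI = 438 W/m^2, tilt correction factor = 1.34
Apply the formula G_tilted = GHI * factor:
  G_tilted = 438 * 1.34
  G_tilted = 586.92 W/m^2

586.92


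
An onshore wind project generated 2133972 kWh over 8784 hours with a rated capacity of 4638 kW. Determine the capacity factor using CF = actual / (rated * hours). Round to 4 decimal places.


Capacity factor = actual output / maximum possible output
Maximum possible = rated * hours = 4638 * 8784 = 40740192 kWh
CF = 2133972 / 40740192
CF = 0.0524

0.0524


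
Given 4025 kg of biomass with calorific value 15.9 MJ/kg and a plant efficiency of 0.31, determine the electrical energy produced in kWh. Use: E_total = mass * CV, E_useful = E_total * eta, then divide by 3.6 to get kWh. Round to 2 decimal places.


Total energy = mass * CV = 4025 * 15.9 = 63997.5 MJ
Useful energy = total * eta = 63997.5 * 0.31 = 19839.23 MJ
Convert to kWh: 19839.23 / 3.6
Useful energy = 5510.90 kWh

5510.90


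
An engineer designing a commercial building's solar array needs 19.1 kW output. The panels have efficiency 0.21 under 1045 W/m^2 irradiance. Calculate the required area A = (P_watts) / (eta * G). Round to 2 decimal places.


Convert target power to watts: P = 19.1 * 1000 = 19100.0 W
Compute denominator: eta * G = 0.21 * 1045 = 219.45
Required area A = P / (eta * G) = 19100.0 / 219.45
A = 87.04 m^2

87.04


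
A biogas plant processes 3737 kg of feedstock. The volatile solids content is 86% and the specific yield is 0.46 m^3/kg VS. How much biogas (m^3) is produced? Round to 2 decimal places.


Compute volatile solids:
  VS = mass * VS_fraction = 3737 * 0.86 = 3213.82 kg
Calculate biogas volume:
  Biogas = VS * specific_yield = 3213.82 * 0.46
  Biogas = 1478.36 m^3

1478.36


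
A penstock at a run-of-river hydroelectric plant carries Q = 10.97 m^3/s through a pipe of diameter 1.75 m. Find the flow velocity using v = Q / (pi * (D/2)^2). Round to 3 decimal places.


Compute pipe cross-sectional area:
  A = pi * (D/2)^2 = pi * (1.75/2)^2 = 2.4053 m^2
Calculate velocity:
  v = Q / A = 10.97 / 2.4053
  v = 4.561 m/s

4.561


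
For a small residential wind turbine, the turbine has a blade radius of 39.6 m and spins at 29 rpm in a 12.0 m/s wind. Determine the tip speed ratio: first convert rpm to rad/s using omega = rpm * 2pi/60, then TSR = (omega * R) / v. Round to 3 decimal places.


Convert rotational speed to rad/s:
  omega = 29 * 2 * pi / 60 = 3.0369 rad/s
Compute tip speed:
  v_tip = omega * R = 3.0369 * 39.6 = 120.26 m/s
Tip speed ratio:
  TSR = v_tip / v_wind = 120.26 / 12.0 = 10.022

10.022


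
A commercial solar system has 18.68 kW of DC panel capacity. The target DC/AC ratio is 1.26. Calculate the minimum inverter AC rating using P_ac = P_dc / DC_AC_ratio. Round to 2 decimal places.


The inverter AC capacity is determined by the DC/AC ratio.
Given: P_dc = 18.68 kW, DC/AC ratio = 1.26
P_ac = P_dc / ratio = 18.68 / 1.26
P_ac = 14.83 kW

14.83


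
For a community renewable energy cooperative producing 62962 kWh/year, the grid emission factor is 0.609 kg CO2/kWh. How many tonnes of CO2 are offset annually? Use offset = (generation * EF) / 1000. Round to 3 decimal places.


CO2 offset in kg = generation * emission_factor
CO2 offset = 62962 * 0.609 = 38343.86 kg
Convert to tonnes:
  CO2 offset = 38343.86 / 1000 = 38.344 tonnes

38.344


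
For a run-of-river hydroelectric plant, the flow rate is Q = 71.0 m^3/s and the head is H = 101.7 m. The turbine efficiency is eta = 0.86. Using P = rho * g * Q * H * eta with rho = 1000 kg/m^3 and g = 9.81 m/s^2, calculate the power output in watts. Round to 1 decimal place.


Apply the hydropower formula P = rho * g * Q * H * eta
rho * g = 1000 * 9.81 = 9810.0
P = 9810.0 * 71.0 * 101.7 * 0.86
P = 60918157.6 W

60918157.6


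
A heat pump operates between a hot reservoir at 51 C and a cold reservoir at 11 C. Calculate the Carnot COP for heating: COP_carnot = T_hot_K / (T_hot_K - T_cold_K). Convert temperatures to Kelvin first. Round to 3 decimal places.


Convert to Kelvin:
  T_hot = 51 + 273.15 = 324.15 K
  T_cold = 11 + 273.15 = 284.15 K
Apply Carnot COP formula:
  COP = T_hot_K / (T_hot_K - T_cold_K) = 324.15 / 40.0
  COP = 8.104

8.104


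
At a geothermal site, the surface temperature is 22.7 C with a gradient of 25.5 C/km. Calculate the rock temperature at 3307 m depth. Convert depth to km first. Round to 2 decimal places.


Convert depth to km: 3307 / 1000 = 3.307 km
Temperature increase = gradient * depth_km = 25.5 * 3.307 = 84.33 C
Temperature at depth = T_surface + delta_T = 22.7 + 84.33
T = 107.03 C

107.03


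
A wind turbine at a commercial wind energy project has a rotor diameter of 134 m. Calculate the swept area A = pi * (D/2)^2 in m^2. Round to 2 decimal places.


Compute the rotor radius:
  r = D / 2 = 134 / 2 = 67.0 m
Calculate swept area:
  A = pi * r^2 = pi * 67.0^2
  A = 14102.61 m^2

14102.61


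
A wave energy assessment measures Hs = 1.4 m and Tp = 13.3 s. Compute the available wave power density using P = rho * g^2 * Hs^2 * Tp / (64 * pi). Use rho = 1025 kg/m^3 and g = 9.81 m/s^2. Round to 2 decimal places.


Apply wave power formula:
  g^2 = 9.81^2 = 96.2361
  Hs^2 = 1.4^2 = 1.96
  Numerator = rho * g^2 * Hs^2 * Tp = 1025 * 96.2361 * 1.96 * 13.3 = 2571399.72
  Denominator = 64 * pi = 201.0619
  P = 2571399.72 / 201.0619 = 12789.09 W/m

12789.09


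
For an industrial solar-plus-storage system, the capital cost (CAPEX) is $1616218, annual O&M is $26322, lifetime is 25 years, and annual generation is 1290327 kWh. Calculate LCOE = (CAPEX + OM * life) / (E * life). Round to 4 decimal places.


Total cost = CAPEX + OM * lifetime = 1616218 + 26322 * 25 = 1616218 + 658050 = 2274268
Total generation = annual * lifetime = 1290327 * 25 = 32258175 kWh
LCOE = 2274268 / 32258175
LCOE = 0.0705 $/kWh

0.0705


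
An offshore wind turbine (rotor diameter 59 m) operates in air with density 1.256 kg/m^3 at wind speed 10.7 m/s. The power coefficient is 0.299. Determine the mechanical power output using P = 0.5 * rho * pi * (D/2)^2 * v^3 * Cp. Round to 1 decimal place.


Step 1 -- Compute swept area:
  A = pi * (D/2)^2 = pi * (59/2)^2 = 2733.97 m^2
Step 2 -- Apply wind power equation:
  P = 0.5 * rho * A * v^3 * Cp
  v^3 = 10.7^3 = 1225.043
  P = 0.5 * 1.256 * 2733.97 * 1225.043 * 0.299
  P = 628892.0 W

628892.0


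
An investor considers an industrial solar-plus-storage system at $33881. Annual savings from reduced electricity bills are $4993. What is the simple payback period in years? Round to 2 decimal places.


Simple payback period = initial cost / annual savings
Payback = 33881 / 4993
Payback = 6.79 years

6.79


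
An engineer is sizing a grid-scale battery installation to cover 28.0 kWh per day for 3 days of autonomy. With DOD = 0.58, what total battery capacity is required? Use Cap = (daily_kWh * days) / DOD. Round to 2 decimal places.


Total energy needed = daily * days = 28.0 * 3 = 84.0 kWh
Account for depth of discharge:
  Cap = total_energy / DOD = 84.0 / 0.58
  Cap = 144.83 kWh

144.83


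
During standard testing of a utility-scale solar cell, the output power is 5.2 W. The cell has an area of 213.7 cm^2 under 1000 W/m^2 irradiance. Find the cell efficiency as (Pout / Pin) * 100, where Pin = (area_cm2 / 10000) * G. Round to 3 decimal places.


First compute the input power:
  Pin = area_cm2 / 10000 * G = 213.7 / 10000 * 1000 = 21.37 W
Then compute efficiency:
  Efficiency = (Pout / Pin) * 100 = (5.2 / 21.37) * 100
  Efficiency = 24.333%

24.333


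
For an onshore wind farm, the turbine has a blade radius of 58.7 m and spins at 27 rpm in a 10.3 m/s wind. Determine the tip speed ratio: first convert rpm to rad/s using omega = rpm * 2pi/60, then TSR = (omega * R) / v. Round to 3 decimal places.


Convert rotational speed to rad/s:
  omega = 27 * 2 * pi / 60 = 2.8274 rad/s
Compute tip speed:
  v_tip = omega * R = 2.8274 * 58.7 = 165.97 m/s
Tip speed ratio:
  TSR = v_tip / v_wind = 165.97 / 10.3 = 16.114

16.114


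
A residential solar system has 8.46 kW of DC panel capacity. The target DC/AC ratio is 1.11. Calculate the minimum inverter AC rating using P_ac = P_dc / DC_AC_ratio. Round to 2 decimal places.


The inverter AC capacity is determined by the DC/AC ratio.
Given: P_dc = 8.46 kW, DC/AC ratio = 1.11
P_ac = P_dc / ratio = 8.46 / 1.11
P_ac = 7.62 kW

7.62


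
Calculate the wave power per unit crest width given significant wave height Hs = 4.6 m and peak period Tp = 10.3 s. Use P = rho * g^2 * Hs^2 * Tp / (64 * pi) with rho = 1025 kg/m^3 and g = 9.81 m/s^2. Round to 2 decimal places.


Apply wave power formula:
  g^2 = 9.81^2 = 96.2361
  Hs^2 = 4.6^2 = 21.16
  Numerator = rho * g^2 * Hs^2 * Tp = 1025 * 96.2361 * 21.16 * 10.3 = 21498827.16
  Denominator = 64 * pi = 201.0619
  P = 21498827.16 / 201.0619 = 106926.39 W/m

106926.39


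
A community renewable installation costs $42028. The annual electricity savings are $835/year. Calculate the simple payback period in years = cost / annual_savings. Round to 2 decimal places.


Simple payback period = initial cost / annual savings
Payback = 42028 / 835
Payback = 50.33 years

50.33


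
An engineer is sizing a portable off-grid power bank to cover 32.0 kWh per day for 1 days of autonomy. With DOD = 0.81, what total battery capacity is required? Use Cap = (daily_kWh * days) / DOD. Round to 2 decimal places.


Total energy needed = daily * days = 32.0 * 1 = 32.0 kWh
Account for depth of discharge:
  Cap = total_energy / DOD = 32.0 / 0.81
  Cap = 39.51 kWh

39.51


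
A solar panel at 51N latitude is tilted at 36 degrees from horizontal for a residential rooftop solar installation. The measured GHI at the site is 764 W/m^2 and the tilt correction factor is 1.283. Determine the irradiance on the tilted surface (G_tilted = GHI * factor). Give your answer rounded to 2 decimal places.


Identify the given values:
  GHI = 764 W/m^2, tilt correction factor = 1.283
Apply the formula G_tilted = GHI * factor:
  G_tilted = 764 * 1.283
  G_tilted = 980.21 W/m^2

980.21


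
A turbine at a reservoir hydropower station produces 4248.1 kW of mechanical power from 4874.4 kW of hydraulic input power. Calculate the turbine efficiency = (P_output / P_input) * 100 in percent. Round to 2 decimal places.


Turbine efficiency = (output power / input power) * 100
eta = (4248.1 / 4874.4) * 100
eta = 87.15%

87.15


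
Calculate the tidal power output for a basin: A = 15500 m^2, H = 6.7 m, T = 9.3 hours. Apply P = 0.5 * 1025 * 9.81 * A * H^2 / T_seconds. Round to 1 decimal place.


Convert period to seconds: T = 9.3 * 3600 = 33480.0 s
H^2 = 6.7^2 = 44.89
P = 0.5 * rho * g * A * H^2 / T
P = 0.5 * 1025 * 9.81 * 15500 * 44.89 / 33480.0
P = 104486.2 W

104486.2


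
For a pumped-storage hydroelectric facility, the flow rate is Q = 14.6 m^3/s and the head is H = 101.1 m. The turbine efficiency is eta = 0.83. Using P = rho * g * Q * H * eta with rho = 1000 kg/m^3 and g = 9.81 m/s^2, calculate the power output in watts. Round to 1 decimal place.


Apply the hydropower formula P = rho * g * Q * H * eta
rho * g = 1000 * 9.81 = 9810.0
P = 9810.0 * 14.6 * 101.1 * 0.83
P = 12018523.3 W

12018523.3


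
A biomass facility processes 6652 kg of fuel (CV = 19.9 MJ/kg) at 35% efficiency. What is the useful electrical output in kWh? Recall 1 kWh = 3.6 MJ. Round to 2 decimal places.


Total energy = mass * CV = 6652 * 19.9 = 132374.8 MJ
Useful energy = total * eta = 132374.8 * 0.35 = 46331.18 MJ
Convert to kWh: 46331.18 / 3.6
Useful energy = 12869.77 kWh

12869.77


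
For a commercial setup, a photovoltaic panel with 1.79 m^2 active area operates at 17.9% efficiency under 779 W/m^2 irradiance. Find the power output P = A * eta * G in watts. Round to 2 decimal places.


Use the solar power formula P = A * eta * G.
Given: A = 1.79 m^2, eta = 0.179, G = 779 W/m^2
P = 1.79 * 0.179 * 779
P = 249.60 W

249.60


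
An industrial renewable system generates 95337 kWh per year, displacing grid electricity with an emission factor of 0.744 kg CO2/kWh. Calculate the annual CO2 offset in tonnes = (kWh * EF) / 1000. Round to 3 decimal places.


CO2 offset in kg = generation * emission_factor
CO2 offset = 95337 * 0.744 = 70930.73 kg
Convert to tonnes:
  CO2 offset = 70930.73 / 1000 = 70.931 tonnes

70.931


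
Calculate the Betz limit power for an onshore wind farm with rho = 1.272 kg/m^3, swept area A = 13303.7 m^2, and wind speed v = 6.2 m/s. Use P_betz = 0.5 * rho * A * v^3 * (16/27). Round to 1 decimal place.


The Betz coefficient Cp_max = 16/27 = 0.5926
v^3 = 6.2^3 = 238.328
P_betz = 0.5 * rho * A * v^3 * Cp_max
P_betz = 0.5 * 1.272 * 13303.7 * 238.328 * 0.5926
P_betz = 1194980.6 W

1194980.6


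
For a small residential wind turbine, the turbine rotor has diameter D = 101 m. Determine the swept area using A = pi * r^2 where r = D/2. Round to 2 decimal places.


Compute the rotor radius:
  r = D / 2 = 101 / 2 = 50.5 m
Calculate swept area:
  A = pi * r^2 = pi * 50.5^2
  A = 8011.85 m^2

8011.85


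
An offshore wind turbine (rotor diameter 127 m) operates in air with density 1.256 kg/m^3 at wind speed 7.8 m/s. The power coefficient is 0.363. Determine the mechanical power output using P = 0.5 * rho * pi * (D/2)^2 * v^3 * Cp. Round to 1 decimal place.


Step 1 -- Compute swept area:
  A = pi * (D/2)^2 = pi * (127/2)^2 = 12667.69 m^2
Step 2 -- Apply wind power equation:
  P = 0.5 * rho * A * v^3 * Cp
  v^3 = 7.8^3 = 474.552
  P = 0.5 * 1.256 * 12667.69 * 474.552 * 0.363
  P = 1370400.2 W

1370400.2


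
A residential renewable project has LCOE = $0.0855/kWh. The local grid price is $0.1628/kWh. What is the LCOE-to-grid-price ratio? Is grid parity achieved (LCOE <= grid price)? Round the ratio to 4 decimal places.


Compare LCOE to grid price:
  LCOE = $0.0855/kWh, Grid price = $0.1628/kWh
  Ratio = LCOE / grid_price = 0.0855 / 0.1628 = 0.5252
  Grid parity achieved (ratio <= 1)? yes

0.5252


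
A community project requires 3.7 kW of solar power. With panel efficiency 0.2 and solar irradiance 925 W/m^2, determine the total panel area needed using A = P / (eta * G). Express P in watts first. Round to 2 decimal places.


Convert target power to watts: P = 3.7 * 1000 = 3700.0 W
Compute denominator: eta * G = 0.2 * 925 = 185.0
Required area A = P / (eta * G) = 3700.0 / 185.0
A = 20.00 m^2

20.00


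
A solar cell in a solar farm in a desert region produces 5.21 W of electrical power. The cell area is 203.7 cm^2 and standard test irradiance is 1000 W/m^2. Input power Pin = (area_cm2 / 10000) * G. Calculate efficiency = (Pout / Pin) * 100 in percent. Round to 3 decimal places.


First compute the input power:
  Pin = area_cm2 / 10000 * G = 203.7 / 10000 * 1000 = 20.37 W
Then compute efficiency:
  Efficiency = (Pout / Pin) * 100 = (5.21 / 20.37) * 100
  Efficiency = 25.577%

25.577


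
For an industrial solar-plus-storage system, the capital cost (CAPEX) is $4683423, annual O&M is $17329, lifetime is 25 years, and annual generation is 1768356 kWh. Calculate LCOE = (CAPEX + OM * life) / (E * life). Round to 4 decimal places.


Total cost = CAPEX + OM * lifetime = 4683423 + 17329 * 25 = 4683423 + 433225 = 5116648
Total generation = annual * lifetime = 1768356 * 25 = 44208900 kWh
LCOE = 5116648 / 44208900
LCOE = 0.1157 $/kWh

0.1157


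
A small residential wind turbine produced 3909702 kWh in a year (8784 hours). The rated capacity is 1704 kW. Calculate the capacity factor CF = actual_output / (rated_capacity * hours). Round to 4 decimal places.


Capacity factor = actual output / maximum possible output
Maximum possible = rated * hours = 1704 * 8784 = 14967936 kWh
CF = 3909702 / 14967936
CF = 0.2612

0.2612


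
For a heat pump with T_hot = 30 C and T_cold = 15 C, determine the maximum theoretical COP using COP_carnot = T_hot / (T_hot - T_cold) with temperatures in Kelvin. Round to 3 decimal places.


Convert to Kelvin:
  T_hot = 30 + 273.15 = 303.15 K
  T_cold = 15 + 273.15 = 288.15 K
Apply Carnot COP formula:
  COP = T_hot_K / (T_hot_K - T_cold_K) = 303.15 / 15.0
  COP = 20.210

20.210


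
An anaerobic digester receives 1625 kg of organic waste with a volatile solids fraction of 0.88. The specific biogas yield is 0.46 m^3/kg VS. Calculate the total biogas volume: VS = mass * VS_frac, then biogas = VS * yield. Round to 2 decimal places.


Compute volatile solids:
  VS = mass * VS_fraction = 1625 * 0.88 = 1430.0 kg
Calculate biogas volume:
  Biogas = VS * specific_yield = 1430.0 * 0.46
  Biogas = 657.80 m^3

657.80


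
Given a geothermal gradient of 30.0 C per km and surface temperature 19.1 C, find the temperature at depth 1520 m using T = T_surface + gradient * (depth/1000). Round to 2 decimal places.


Convert depth to km: 1520 / 1000 = 1.52 km
Temperature increase = gradient * depth_km = 30.0 * 1.52 = 45.6 C
Temperature at depth = T_surface + delta_T = 19.1 + 45.6
T = 64.70 C

64.70


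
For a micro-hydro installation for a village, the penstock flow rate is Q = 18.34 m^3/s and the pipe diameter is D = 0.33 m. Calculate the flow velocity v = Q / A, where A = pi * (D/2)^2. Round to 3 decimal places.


Compute pipe cross-sectional area:
  A = pi * (D/2)^2 = pi * (0.33/2)^2 = 0.0855 m^2
Calculate velocity:
  v = Q / A = 18.34 / 0.0855
  v = 214.428 m/s

214.428


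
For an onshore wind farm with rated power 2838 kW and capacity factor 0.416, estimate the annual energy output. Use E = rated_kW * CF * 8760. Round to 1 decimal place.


Annual energy = rated_kW * capacity_factor * hours_per_year
Given: P_rated = 2838 kW, CF = 0.416, hours = 8760
E = 2838 * 0.416 * 8760
E = 10342126.1 kWh

10342126.1


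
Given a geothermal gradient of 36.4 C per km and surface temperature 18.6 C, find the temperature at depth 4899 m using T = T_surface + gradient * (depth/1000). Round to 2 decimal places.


Convert depth to km: 4899 / 1000 = 4.899 km
Temperature increase = gradient * depth_km = 36.4 * 4.899 = 178.32 C
Temperature at depth = T_surface + delta_T = 18.6 + 178.32
T = 196.92 C

196.92


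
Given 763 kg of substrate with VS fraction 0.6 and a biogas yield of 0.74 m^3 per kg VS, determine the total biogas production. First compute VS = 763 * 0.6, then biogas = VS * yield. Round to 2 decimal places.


Compute volatile solids:
  VS = mass * VS_fraction = 763 * 0.6 = 457.8 kg
Calculate biogas volume:
  Biogas = VS * specific_yield = 457.8 * 0.74
  Biogas = 338.77 m^3

338.77


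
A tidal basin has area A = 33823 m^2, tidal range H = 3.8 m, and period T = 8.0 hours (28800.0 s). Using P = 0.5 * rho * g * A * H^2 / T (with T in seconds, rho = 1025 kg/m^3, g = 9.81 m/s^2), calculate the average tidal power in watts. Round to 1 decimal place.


Convert period to seconds: T = 8.0 * 3600 = 28800.0 s
H^2 = 3.8^2 = 14.44
P = 0.5 * rho * g * A * H^2 / T
P = 0.5 * 1025 * 9.81 * 33823 * 14.44 / 28800.0
P = 85260.9 W

85260.9


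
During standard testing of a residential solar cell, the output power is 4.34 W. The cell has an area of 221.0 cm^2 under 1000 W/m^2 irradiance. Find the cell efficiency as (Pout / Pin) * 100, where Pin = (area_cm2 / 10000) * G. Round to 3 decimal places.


First compute the input power:
  Pin = area_cm2 / 10000 * G = 221.0 / 10000 * 1000 = 22.1 W
Then compute efficiency:
  Efficiency = (Pout / Pin) * 100 = (4.34 / 22.1) * 100
  Efficiency = 19.638%

19.638


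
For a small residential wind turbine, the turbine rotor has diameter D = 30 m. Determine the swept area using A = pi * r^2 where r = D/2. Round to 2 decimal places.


Compute the rotor radius:
  r = D / 2 = 30 / 2 = 15.0 m
Calculate swept area:
  A = pi * r^2 = pi * 15.0^2
  A = 706.86 m^2

706.86


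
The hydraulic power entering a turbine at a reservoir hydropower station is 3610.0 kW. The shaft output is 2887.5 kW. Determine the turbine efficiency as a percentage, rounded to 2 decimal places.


Turbine efficiency = (output power / input power) * 100
eta = (2887.5 / 3610.0) * 100
eta = 79.99%

79.99


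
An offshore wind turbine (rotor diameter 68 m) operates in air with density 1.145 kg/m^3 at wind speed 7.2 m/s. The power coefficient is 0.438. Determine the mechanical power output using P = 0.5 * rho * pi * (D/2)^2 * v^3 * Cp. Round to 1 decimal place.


Step 1 -- Compute swept area:
  A = pi * (D/2)^2 = pi * (68/2)^2 = 3631.68 m^2
Step 2 -- Apply wind power equation:
  P = 0.5 * rho * A * v^3 * Cp
  v^3 = 7.2^3 = 373.248
  P = 0.5 * 1.145 * 3631.68 * 373.248 * 0.438
  P = 339902.8 W

339902.8


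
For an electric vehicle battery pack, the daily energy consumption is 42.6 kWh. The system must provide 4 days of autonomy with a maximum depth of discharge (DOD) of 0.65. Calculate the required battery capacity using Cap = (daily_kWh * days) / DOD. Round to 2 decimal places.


Total energy needed = daily * days = 42.6 * 4 = 170.4 kWh
Account for depth of discharge:
  Cap = total_energy / DOD = 170.4 / 0.65
  Cap = 262.15 kWh

262.15


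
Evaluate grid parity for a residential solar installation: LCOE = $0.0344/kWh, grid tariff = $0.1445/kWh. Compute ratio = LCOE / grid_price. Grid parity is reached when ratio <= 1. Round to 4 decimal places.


Compare LCOE to grid price:
  LCOE = $0.0344/kWh, Grid price = $0.1445/kWh
  Ratio = LCOE / grid_price = 0.0344 / 0.1445 = 0.2381
  Grid parity achieved (ratio <= 1)? yes

0.2381


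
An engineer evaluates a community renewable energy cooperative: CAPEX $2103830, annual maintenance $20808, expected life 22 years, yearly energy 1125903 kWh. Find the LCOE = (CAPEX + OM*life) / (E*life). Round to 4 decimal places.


Total cost = CAPEX + OM * lifetime = 2103830 + 20808 * 22 = 2103830 + 457776 = 2561606
Total generation = annual * lifetime = 1125903 * 22 = 24769866 kWh
LCOE = 2561606 / 24769866
LCOE = 0.1034 $/kWh

0.1034


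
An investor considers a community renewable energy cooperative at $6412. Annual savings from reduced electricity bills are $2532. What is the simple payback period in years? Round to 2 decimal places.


Simple payback period = initial cost / annual savings
Payback = 6412 / 2532
Payback = 2.53 years

2.53


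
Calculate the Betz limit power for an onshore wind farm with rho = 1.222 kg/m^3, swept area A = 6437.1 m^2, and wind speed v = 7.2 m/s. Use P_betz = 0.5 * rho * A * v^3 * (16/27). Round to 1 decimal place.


The Betz coefficient Cp_max = 16/27 = 0.5926
v^3 = 7.2^3 = 373.248
P_betz = 0.5 * rho * A * v^3 * Cp_max
P_betz = 0.5 * 1.222 * 6437.1 * 373.248 * 0.5926
P_betz = 869931.7 W

869931.7
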